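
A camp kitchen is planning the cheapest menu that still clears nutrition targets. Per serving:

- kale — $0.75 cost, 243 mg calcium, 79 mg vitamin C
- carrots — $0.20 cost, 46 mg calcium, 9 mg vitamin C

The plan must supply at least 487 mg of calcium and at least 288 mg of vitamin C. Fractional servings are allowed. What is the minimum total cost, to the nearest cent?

kale only: max(487/243, 288/79) = 3.646 servings → $2.73.
carrots only: max(487/46, 288/9) = 32 servings → $6.40.
kale + carrots: intersection lies outside the first quadrant.
The minimum over all feasible corners is $2.73.

$2.73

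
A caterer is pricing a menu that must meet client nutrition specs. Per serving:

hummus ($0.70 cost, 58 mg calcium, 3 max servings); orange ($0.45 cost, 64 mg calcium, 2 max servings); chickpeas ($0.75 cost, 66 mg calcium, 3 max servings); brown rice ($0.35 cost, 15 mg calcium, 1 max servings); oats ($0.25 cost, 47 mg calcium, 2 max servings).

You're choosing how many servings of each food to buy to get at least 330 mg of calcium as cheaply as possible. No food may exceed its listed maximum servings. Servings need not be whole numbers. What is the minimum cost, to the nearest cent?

$2.63

Cost per mg of calcium: oats $0.0053, orange $0.0070, chickpeas $0.0114, hummus $0.0121, brown rice $0.0233.
Take 2 servings of oats: +94.0 mg calcium for $0.50 (total $0.50, still need 236.0 mg).
Take 2 servings of orange: +128.0 mg calcium for $0.90 (total $1.40, still need 108.0 mg).
Take 1.636 servings of chickpeas: +108.0 mg calcium for $1.23 (total $2.63, still need 0.0 mg).
Filling from the cheapest source first is optimal under one linear minimum: $2.63.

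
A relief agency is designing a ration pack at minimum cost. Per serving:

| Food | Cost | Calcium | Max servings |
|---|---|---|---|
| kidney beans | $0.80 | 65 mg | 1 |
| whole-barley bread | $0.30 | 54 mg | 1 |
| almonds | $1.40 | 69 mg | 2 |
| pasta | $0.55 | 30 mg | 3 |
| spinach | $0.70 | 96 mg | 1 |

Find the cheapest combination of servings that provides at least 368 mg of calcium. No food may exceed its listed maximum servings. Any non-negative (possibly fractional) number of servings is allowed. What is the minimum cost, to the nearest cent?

Cost per mg of calcium: whole-barley bread $0.0056, spinach $0.0073, kidney beans $0.0123, pasta $0.0183, almonds $0.0203.
Take 1 serving of whole-barley bread: +54.0 mg calcium for $0.30 (total $0.30, still need 314.0 mg).
Take 1 serving of spinach: +96.0 mg calcium for $0.70 (total $1.00, still need 218.0 mg).
Take 1 serving of kidney beans: +65.0 mg calcium for $0.80 (total $1.80, still need 153.0 mg).
Take 3 servings of pasta: +90.0 mg calcium for $1.65 (total $3.45, still need 63.0 mg).
Take 0.913 servings of almonds: +63.0 mg calcium for $1.28 (total $4.73, still need 0.0 mg).
Filling from the cheapest source first is optimal under one linear minimum: $4.73.

$4.73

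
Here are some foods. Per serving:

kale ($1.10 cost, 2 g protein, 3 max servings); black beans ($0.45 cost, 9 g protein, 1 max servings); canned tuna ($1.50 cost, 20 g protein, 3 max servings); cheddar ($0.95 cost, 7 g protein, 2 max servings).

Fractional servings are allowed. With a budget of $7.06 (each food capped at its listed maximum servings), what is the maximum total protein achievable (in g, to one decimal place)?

83.4 g

Protein per dollar: black beans 20, canned tuna 13.33, cheddar 7.368, kale 1.818.
Take 1 serving of black beans: spends $0.45, +9.0 g protein (running total 9.0 g).
Take 3 servings of canned tuna: spends $4.50, +60.0 g protein (running total 69.0 g).
Take 2 servings of cheddar: spends $1.90, +14.0 g protein (running total 83.0 g).
Take 0.1909 servings of kale: spends $0.21, +0.4 g protein (running total 83.4 g).
Greedy by best ratio exhausts the cost allowance optimally: 83.4 g.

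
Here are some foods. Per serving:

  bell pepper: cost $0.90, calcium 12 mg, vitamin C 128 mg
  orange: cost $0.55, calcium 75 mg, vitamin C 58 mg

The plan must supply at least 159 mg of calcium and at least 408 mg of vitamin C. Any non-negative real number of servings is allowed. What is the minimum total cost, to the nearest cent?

$3.12

Compare the cost at each extreme point of the feasible region.
bell pepper only: max(159/12, 408/128) = 13.25 servings → $11.93.
orange only: max(159/75, 408/58) = 7.034 servings → $3.87.
bell pepper + orange with both tight: 2.401 servings and 1.736 servings → $3.12.
The minimum over all feasible corners is $3.12.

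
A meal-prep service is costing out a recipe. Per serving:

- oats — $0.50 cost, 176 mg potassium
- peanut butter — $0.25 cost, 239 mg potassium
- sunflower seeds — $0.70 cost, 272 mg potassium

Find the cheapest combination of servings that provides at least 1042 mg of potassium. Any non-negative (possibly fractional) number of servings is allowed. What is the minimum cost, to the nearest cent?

$1.09

Cost per mg of potassium: peanut butter $0.0010, sunflower seeds $0.0026, oats $0.0028.
With no serving limits, use only peanut butter: 1042 mg / 239 mg = 4.36 servings × $0.25 = $1.09.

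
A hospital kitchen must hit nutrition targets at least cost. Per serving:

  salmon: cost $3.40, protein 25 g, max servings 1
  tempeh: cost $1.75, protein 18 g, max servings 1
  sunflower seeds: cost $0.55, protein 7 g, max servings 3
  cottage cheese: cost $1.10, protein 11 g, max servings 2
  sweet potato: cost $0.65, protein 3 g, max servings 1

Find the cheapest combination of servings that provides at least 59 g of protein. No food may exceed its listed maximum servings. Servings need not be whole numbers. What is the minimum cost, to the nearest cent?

Cost per g of protein: sunflower seeds $0.0786, tempeh $0.0972, cottage cheese $0.1000, salmon $0.1360, sweet potato $0.2167.
Take 3 servings of sunflower seeds: +21.0 g protein for $1.65 (total $1.65, still need 38.0 g).
Take 1 serving of tempeh: +18.0 g protein for $1.75 (total $3.40, still need 20.0 g).
Take 1.818 servings of cottage cheese: +20.0 g protein for $2.00 (total $5.40, still need 0.0 g).
Greedy by cheapest-per-g is optimal for a single linear constraint, so the minimum cost is $5.40.

$5.40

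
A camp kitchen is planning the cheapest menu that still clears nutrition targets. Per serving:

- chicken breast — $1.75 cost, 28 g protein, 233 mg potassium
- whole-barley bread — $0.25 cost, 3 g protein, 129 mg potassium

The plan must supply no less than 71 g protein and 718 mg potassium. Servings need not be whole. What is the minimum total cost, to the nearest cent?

$4.51

Two binding constraints pin down two serving amounts, so the optimal mix uses at most two foods. The candidates are each food alone (scaled to the tighter of protein/potassium) and each pair with both constraints tight.
chicken breast only: max(71/28, 718/233) = 3.082 servings → $5.39.
whole-barley bread only: max(71/3, 718/129) = 23.67 servings → $5.92.
chicken breast + whole-barley bread with both tight: 2.405 servings and 1.222 servings → $4.51.
Cheapest feasible corner: $4.51.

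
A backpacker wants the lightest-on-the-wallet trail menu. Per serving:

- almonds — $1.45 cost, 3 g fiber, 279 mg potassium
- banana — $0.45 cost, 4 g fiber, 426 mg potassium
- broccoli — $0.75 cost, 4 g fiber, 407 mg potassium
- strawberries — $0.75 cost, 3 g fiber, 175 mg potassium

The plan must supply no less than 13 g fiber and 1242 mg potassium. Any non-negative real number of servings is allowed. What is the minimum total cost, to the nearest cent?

At the optimum either one food covers both requirements or two foods hit both targets exactly; no other combination can be cheaper.
almonds only: max(13/3, 1242/279) = 4.452 servings → $6.45.
banana only: max(13/4, 1242/426) = 3.25 servings → $1.46.
broccoli only: max(13/4, 1242/407) = 3.25 servings → $2.44.
strawberries only: max(13/3, 1242/175) = 7.097 servings → $5.32.
almonds + banana with both tight: 3.519 servings and 0.6111 servings → $5.38.
almonds + broccoli with both tight: 3.076 servings and 0.9429 servings → $5.17.
almonds + strawberries: intersection lies outside the first quadrant.
banana + broccoli with both targets exact would need a negative amount; discard.
banana + strawberries with both tight: 2.51 servings and 0.9862 servings → $1.87.
broccoli + strawberries with both tight: 2.785 servings and 0.62 servings → $2.55.
So the least-cost plan costs $1.46.

$1.46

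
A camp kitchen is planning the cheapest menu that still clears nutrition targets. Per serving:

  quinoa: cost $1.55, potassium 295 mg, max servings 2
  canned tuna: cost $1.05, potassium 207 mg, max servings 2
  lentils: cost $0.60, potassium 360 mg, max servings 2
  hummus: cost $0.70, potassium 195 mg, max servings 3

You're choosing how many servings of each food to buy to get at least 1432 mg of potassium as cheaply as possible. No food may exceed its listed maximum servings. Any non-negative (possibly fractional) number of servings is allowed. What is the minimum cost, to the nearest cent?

$3.94

Cost per mg of potassium: lentils $0.0017, hummus $0.0036, canned tuna $0.0051, quinoa $0.0053.
Take 2 servings of lentils: +720.0 mg potassium for $1.20 (total $1.20, still need 712.0 mg).
Take 3 servings of hummus: +585.0 mg potassium for $2.10 (total $3.30, still need 127.0 mg).
Take 0.6135 servings of canned tuna: +127.0 mg potassium for $0.64 (total $3.94, still need 0.0 mg).
Greedy by cheapest-per-mg is optimal for a single linear constraint, so the minimum cost is $3.94.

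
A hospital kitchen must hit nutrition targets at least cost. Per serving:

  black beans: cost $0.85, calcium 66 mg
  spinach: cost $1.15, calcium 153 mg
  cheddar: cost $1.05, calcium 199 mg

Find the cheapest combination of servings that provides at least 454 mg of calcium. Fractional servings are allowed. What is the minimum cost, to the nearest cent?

$2.40

Cost per mg of calcium: cheddar $0.0053, spinach $0.0075, black beans $0.0129.
With no serving limits, use only cheddar: 454 mg / 199 mg = 2.281 servings × $1.05 = $2.40.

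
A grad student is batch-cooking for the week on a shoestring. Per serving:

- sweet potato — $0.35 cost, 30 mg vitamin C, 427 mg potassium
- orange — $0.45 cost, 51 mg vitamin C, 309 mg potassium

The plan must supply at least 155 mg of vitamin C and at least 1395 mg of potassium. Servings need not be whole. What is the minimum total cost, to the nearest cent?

Compare the cost at each extreme point of the feasible region.
sweet potato only: max(155/30, 1395/427) = 5.167 servings → $1.81.
orange only: max(155/51, 1395/309) = 4.515 servings → $2.03.
sweet potato + orange with both tight: 1.859 servings and 1.946 servings → $1.53.
So the least-cost plan costs $1.53.

$1.53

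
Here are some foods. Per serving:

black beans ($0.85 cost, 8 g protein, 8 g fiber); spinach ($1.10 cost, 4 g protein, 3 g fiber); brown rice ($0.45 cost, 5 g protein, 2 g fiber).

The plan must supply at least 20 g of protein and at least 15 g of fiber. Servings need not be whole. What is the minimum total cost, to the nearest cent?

$1.99

For a min-cost LP with two ≥-constraints, a basic feasible solution has at most two positive variables.
black beans only: max(20/8, 15/8) = 2.5 servings → $2.12.
spinach only: max(20/4, 15/3) = 5 servings → $5.50.
brown rice only: max(20/5, 15/2) = 7.5 servings → $3.38.
black beans + spinach with both tight: 0 servings and 5 servings → $5.50.
black beans + brown rice with both tight: 1.458 servings and 1.667 servings → $1.99.
spinach + brown rice with both tight: 5 servings and 0 servings → $5.50.
The minimum over all feasible corners is $1.99.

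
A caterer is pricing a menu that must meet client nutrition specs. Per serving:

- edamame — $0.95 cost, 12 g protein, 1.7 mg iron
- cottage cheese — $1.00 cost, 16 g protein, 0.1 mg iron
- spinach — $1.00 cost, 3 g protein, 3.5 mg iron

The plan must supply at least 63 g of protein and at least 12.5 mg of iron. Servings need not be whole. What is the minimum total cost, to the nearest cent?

Two binding constraints pin down two serving amounts, so the optimal mix uses at most two foods. The candidates are each food alone (scaled to the tighter of protein/iron) and each pair with both constraints tight.
edamame only: max(63/12, 12.5/1.7) = 7.353 servings → $6.99.
cottage cheese only: max(63/16, 12.5/0.1) = 125 servings → $125.00.
spinach only: max(63/3, 12.5/3.5) = 21 servings → $21.00.
edamame + cottage cheese: intersection lies outside the first quadrant.
edamame + spinach with both tight: 4.959 servings and 1.163 servings → $5.87.
cottage cheese + spinach with both tight: 3.285 servings and 3.478 servings → $6.76.
Cheapest feasible corner: $5.87.

$5.87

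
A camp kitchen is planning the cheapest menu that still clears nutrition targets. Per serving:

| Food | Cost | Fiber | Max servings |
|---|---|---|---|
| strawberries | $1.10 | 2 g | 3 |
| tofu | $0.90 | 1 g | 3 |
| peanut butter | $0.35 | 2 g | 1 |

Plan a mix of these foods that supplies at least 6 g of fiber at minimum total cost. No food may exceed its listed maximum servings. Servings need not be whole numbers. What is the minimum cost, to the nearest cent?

$2.55

Cost per g of fiber: peanut butter $0.1750, strawberries $0.5500, tofu $0.9000.
Take 1 serving of peanut butter: +2.0 g fiber for $0.35 (total $0.35, still need 4.0 g).
Take 2 servings of strawberries: +4.0 g fiber for $2.20 (total $2.55, still need 0.0 g).
Greedy by cheapest-per-g is optimal for a single linear constraint, so the minimum cost is $2.55.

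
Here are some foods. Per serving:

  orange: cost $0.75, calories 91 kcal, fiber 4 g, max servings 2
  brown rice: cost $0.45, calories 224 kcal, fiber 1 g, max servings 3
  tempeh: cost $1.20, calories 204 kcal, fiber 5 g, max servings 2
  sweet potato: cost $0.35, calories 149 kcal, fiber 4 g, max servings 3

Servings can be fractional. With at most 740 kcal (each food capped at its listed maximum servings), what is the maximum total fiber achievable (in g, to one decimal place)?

Fiber per kcal: orange 0.04396, sweet potato 0.02685, tempeh 0.02451, brown rice 0.004464.
Take 2 servings of orange: uses 182 kcal, +8.0 g fiber (running total 8.0 g).
Take 3 servings of sweet potato: uses 447 kcal, +12.0 g fiber (running total 20.0 g).
Take 0.5441 servings of tempeh: uses 111 kcal, +2.7 g fiber (running total 22.7 g).
Greedy by best ratio exhausts the calories allowance optimally: 22.7 g.

22.7 g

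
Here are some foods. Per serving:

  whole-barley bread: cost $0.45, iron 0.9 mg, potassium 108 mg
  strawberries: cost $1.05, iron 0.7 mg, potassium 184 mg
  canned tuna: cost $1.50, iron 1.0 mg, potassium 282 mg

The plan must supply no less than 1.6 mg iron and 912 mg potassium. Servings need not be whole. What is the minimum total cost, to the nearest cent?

Minimising a linear cost over {iron ≥ 1.6, potassium ≥ 912, servings ≥ 0} — the optimum is at a vertex, using one or two foods.
whole-barley bread only: max(1.6/0.9, 912/108) = 8.444 servings → $3.80.
strawberries only: max(1.6/0.7, 912/184) = 4.957 servings → $5.20.
canned tuna only: max(1.6/1.0, 912/282) = 3.234 servings → $4.85.
whole-barley bread + strawberries with both targets exact would need a negative amount; discard.
whole-barley bread + canned tuna: the both-tight solution has a negative serving — not a feasible corner.
strawberries + canned tuna: the both-tight solution has a negative serving — not a feasible corner.
Cheapest feasible corner: $3.80.

$3.80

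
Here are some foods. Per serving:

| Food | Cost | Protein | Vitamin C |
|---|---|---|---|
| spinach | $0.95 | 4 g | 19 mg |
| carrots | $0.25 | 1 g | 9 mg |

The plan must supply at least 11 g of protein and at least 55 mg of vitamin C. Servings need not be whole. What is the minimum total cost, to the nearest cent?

spinach only: max(11/4, 55/19) = 2.895 servings → $2.75.
carrots only: max(11/1, 55/9) = 11 servings → $2.75.
spinach + carrots with both tight: 2.588 servings and 0.6471 servings → $2.62.
So the least-cost plan costs $2.62.

$2.62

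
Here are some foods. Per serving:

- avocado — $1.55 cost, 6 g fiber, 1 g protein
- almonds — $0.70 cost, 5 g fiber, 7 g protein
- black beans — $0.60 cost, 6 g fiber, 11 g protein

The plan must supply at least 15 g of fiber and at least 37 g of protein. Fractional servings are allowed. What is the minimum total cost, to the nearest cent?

At the optimum either one food covers both requirements or two foods hit both targets exactly; no other combination can be cheaper.
avocado only: max(15/6, 37/1) = 37 servings → $57.35.
almonds only: max(15/5, 37/7) = 5.286 servings → $3.70.
black beans only: max(15/6, 37/11) = 3.364 servings → $2.02.
avocado + almonds with both targets exact would need a negative amount; discard.
avocado + black beans: intersection lies outside the first quadrant.
almonds + black beans with both targets exact would need a negative amount; discard.
Cheapest feasible corner: $2.02.

$2.02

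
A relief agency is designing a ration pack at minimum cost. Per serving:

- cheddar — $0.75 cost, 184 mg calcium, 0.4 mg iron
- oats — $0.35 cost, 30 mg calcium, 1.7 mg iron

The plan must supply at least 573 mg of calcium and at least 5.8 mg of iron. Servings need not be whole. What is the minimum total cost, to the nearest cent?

$2.97

cheddar only: max(573/184, 5.8/0.4) = 14.5 servings → $10.88.
oats only: max(573/30, 5.8/1.7) = 19.1 servings → $6.68.
cheddar + oats with both tight: 2.66 servings and 2.786 servings → $2.97.
So the least-cost plan costs $2.97.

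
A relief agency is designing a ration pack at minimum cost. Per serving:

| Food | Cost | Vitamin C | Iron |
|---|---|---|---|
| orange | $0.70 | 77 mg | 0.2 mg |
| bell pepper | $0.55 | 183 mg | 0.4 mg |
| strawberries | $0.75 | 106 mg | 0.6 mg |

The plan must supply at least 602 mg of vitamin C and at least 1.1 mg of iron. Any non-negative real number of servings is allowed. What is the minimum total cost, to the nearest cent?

$1.81

At the optimum either one food covers both requirements or two foods hit both targets exactly; no other combination can be cheaper.
orange only: max(602/77, 1.1/0.2) = 7.818 servings → $5.47.
bell pepper only: max(602/183, 1.1/0.4) = 3.29 servings → $1.81.
strawberries only: max(602/106, 1.1/0.6) = 5.679 servings → $4.26.
orange + bell pepper with both targets exact would need a negative amount; discard.
orange + strawberries with both targets exact would need a negative amount; discard.
bell pepper + strawberries: the both-tight solution has a negative serving — not a feasible corner.
The minimum over all feasible corners is $1.81.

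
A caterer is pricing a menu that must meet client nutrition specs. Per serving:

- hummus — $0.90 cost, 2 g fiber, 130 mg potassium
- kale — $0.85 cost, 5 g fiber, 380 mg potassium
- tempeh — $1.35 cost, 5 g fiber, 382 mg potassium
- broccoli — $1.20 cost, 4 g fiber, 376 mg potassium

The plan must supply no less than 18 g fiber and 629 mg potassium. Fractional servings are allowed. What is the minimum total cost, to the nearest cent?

$3.06

The cheapest plan sits at a corner of the feasible region — with two constraints it uses at most two foods.
hummus only: max(18/2, 629/130) = 9 servings → $8.10.
kale only: max(18/5, 629/380) = 3.6 servings → $3.06.
tempeh only: max(18/5, 629/382) = 3.6 servings → $4.86.
broccoli only: max(18/4, 629/376) = 4.5 servings → $5.40.
hummus + kale: the both-tight solution has a negative serving — not a feasible corner.
hummus + tempeh: the both-tight solution has a negative serving — not a feasible corner.
hummus + broccoli: the both-tight solution has a negative serving — not a feasible corner.
kale + tempeh: the both-tight solution has a negative serving — not a feasible corner.
kale + broccoli: the both-tight solution has a negative serving — not a feasible corner.
tempeh + broccoli: intersection lies outside the first quadrant.
The minimum over all feasible corners is $3.06.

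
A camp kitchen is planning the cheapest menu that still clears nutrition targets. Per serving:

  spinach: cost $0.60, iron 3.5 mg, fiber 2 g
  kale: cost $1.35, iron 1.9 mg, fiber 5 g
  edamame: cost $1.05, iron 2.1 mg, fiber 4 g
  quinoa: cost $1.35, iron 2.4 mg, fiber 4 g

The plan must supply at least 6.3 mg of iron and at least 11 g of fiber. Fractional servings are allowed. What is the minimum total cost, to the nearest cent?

Two binding constraints pin down two serving amounts, so the optimal mix uses at most two foods. The candidates are each food alone (scaled to the tighter of iron/fiber) and each pair with both constraints tight.
spinach only: max(6.3/3.5, 11/2) = 5.5 servings → $3.30.
kale only: max(6.3/1.9, 11/5) = 3.316 servings → $4.48.
edamame only: max(6.3/2.1, 11/4) = 3 servings → $3.15.
quinoa only: max(6.3/2.4, 11/4) = 2.75 servings → $3.71.
spinach + kale with both tight: 0.7737 servings and 1.891 servings → $3.02.
spinach + edamame with both tight: 0.2143 servings and 2.643 servings → $2.90.
spinach + quinoa: intersection lies outside the first quadrant.
kale + edamame: the both-tight solution has a negative serving — not a feasible corner.
kale + quinoa with both tight: 0.2727 servings and 2.409 servings → $3.62.
edamame + quinoa with both tight: 1 serving and 1.75 servings → $3.41.
The minimum over all feasible corners is $2.90.

$2.90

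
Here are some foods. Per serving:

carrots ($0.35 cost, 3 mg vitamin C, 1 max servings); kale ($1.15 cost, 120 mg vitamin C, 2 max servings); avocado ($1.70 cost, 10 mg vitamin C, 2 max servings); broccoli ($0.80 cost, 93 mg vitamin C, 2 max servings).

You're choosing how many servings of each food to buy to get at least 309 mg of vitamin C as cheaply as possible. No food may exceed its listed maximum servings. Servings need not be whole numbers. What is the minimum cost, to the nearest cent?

Cost per mg of vitamin C: broccoli $0.0086, kale $0.0096, carrots $0.1167, avocado $0.1700.
Take 2 servings of broccoli: +186.0 mg vitamin C for $1.60 (total $1.60, still need 123.0 mg).
Take 1.025 servings of kale: +123.0 mg vitamin C for $1.18 (total $2.78, still need 0.0 mg).
Filling from the cheapest source first is optimal under one linear minimum: $2.78.

$2.78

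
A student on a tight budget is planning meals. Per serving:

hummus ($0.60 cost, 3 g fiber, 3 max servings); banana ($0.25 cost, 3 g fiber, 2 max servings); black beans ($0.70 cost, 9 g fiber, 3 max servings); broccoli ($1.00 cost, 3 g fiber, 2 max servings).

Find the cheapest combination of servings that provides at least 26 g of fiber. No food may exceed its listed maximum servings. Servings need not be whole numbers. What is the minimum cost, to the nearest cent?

$2.02

Cost per g of fiber: black beans $0.0778, banana $0.0833, hummus $0.2000, broccoli $0.3333.
Take 2.889 servings of black beans: +26.0 g fiber for $2.02 (total $2.02, still need 0.0 g).
Greedy by cheapest-per-g is optimal for a single linear constraint, so the minimum cost is $2.02.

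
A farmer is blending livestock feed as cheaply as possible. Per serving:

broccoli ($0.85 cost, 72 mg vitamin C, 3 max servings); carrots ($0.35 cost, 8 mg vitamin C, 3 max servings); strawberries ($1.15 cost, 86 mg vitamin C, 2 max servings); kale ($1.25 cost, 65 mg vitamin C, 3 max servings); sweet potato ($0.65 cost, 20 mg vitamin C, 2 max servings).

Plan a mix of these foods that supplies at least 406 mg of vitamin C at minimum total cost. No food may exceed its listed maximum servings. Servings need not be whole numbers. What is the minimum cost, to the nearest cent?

Cost per mg of vitamin C: broccoli $0.0118, strawberries $0.0134, kale $0.0192, sweet potato $0.0325, carrots $0.0437.
Take 3 servings of broccoli: +216.0 mg vitamin C for $2.55 (total $2.55, still need 190.0 mg).
Take 2 servings of strawberries: +172.0 mg vitamin C for $2.30 (total $4.85, still need 18.0 mg).
Take 0.2769 servings of kale: +18.0 mg vitamin C for $0.35 (total $5.20, still need 0.0 mg).
Filling from the cheapest source first is optimal under one linear minimum: $5.20.

$5.20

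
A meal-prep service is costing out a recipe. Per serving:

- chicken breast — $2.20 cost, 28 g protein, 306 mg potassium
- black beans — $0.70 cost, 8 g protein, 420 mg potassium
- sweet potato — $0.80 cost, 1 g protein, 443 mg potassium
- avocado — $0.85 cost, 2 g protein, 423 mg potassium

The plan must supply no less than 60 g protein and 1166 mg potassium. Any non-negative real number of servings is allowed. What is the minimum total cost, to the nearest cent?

$4.82

Compare the cost at each extreme point of the feasible region.
chicken breast only: max(60/28, 1166/306) = 3.81 servings → $8.38.
black beans only: max(60/8, 1166/420) = 7.5 servings → $5.25.
sweet potato only: max(60/1, 1166/443) = 60 servings → $48.00.
avocado only: max(60/2, 1166/423) = 30 servings → $25.50.
chicken breast + black beans with both tight: 1.704 servings and 1.534 servings → $4.82.
chicken breast + sweet potato with both tight: 2.101 servings and 1.181 servings → $5.57.
chicken breast + avocado with both tight: 2.052 servings and 1.272 servings → $5.60.
black beans + sweet potato: intersection lies outside the first quadrant.
black beans + avocado with both targets exact would need a negative amount; discard.
sweet potato + avocado: the both-tight solution has a negative serving — not a feasible corner.
The minimum over all feasible corners is $4.82.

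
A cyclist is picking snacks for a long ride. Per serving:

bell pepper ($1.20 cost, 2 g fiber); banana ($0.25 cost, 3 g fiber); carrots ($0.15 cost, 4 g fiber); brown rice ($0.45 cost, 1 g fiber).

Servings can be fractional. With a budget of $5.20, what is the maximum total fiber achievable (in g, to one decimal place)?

Fiber per dollar: carrots 26.67, banana 12, brown rice 2.222, bell pepper 1.667.
With no serving limits, spend the whole cost allowance on carrots: $5.20 / $0.15 × 4 g = 138.7 g.

138.7 g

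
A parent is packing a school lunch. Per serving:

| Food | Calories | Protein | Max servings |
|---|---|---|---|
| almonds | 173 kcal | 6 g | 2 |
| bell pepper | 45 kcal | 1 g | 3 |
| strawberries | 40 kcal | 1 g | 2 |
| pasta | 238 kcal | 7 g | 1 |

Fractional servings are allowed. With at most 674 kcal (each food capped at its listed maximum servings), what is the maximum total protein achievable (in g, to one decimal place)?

21.2 g

Protein per kcal: almonds 0.03468, pasta 0.02941, strawberries 0.025, bell pepper 0.02222.
Take 2 servings of almonds: uses 346 kcal, +12.0 g protein (running total 12.0 g).
Take 1 serving of pasta: uses 238 kcal, +7.0 g protein (running total 19.0 g).
Take 2 servings of strawberries: uses 80 kcal, +2.0 g protein (running total 21.0 g).
Take 0.2222 servings of bell pepper: uses 10 kcal, +0.2 g protein (running total 21.2 g).
Filling greedily by protein-per-kcal is optimal for one linear limit, giving 21.2 g.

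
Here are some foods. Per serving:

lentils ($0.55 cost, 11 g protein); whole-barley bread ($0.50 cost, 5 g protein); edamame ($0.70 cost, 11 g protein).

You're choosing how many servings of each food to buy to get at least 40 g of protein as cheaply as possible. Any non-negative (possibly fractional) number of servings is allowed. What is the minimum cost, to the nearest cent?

$2.00

Cost per g of protein: lentils $0.0500, edamame $0.0636, whole-barley bread $0.1000.
With no serving limits, use only lentils: 40 g / 11 g = 3.636 servings × $0.55 = $2.00.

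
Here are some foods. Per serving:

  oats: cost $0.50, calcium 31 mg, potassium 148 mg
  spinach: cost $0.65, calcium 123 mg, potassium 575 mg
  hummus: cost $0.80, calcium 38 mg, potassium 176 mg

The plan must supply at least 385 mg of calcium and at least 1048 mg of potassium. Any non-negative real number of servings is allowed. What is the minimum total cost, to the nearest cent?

$2.03

Check every corner: each single food scaled to meet both minima, and each pair solved so both constraints bind.
oats only: max(385/31, 1048/148) = 12.42 servings → $6.21.
spinach only: max(385/123, 1048/575) = 3.13 servings → $2.03.
hummus only: max(385/38, 1048/176) = 10.13 servings → $8.11.
oats + spinach: intersection lies outside the first quadrant.
oats + hummus: the both-tight solution has a negative serving — not a feasible corner.
spinach + hummus with both targets exact would need a negative amount; discard.
So the least-cost plan costs $2.03.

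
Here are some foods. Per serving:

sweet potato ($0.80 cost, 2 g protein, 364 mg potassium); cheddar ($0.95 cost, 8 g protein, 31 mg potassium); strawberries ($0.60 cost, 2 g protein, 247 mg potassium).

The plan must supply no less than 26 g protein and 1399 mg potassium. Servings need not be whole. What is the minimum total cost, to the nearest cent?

$5.05

For a min-cost LP with two ≥-constraints, a basic feasible solution has at most two positive variables.
sweet potato only: max(26/2, 1399/364) = 13 servings → $10.40.
cheddar only: max(26/8, 1399/31) = 45.13 servings → $42.87.
strawberries only: max(26/2, 1399/247) = 13 servings → $7.80.
sweet potato + cheddar with both tight: 3.644 servings and 2.339 servings → $5.14.
sweet potato + strawberries: the both-tight solution has a negative serving — not a feasible corner.
cheddar + strawberries with both tight: 1.893 servings and 5.426 servings → $5.05.
Cheapest feasible corner: $5.05.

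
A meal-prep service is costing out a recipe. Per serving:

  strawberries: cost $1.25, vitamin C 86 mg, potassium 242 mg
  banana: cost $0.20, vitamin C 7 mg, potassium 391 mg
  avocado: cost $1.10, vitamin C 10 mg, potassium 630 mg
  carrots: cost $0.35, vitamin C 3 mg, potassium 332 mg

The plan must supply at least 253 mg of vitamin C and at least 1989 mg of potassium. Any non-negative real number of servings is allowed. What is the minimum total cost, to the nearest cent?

$4.02

At the optimum either one food covers both requirements or two foods hit both targets exactly; no other combination can be cheaper.
strawberries only: max(253/86, 1989/242) = 8.219 servings → $10.27.
banana only: max(253/7, 1989/391) = 36.14 servings → $7.23.
avocado only: max(253/10, 1989/630) = 25.3 servings → $27.83.
carrots only: max(253/3, 1989/332) = 84.33 servings → $29.52.
strawberries + banana with both tight: 2.662 servings and 3.439 servings → $4.02.
strawberries + avocado with both tight: 2.695 servings and 2.122 servings → $5.70.
strawberries + carrots with both tight: 2.804 servings and 3.947 servings → $4.89.
banana + avocado: intersection lies outside the first quadrant.
banana + carrots: intersection lies outside the first quadrant.
avocado + carrots: intersection lies outside the first quadrant.
Cheapest feasible corner: $4.02.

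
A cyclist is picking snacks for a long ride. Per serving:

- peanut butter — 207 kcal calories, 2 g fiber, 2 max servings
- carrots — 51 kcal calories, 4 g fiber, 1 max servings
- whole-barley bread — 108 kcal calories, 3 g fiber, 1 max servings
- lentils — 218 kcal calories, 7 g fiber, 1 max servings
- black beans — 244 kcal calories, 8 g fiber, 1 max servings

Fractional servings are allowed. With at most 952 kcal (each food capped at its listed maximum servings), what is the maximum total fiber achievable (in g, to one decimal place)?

25.2 g

Fiber per kcal: carrots 0.07843, black beans 0.03279, lentils 0.03211, whole-barley bread 0.02778, peanut butter 0.009662.
Take 1 serving of carrots: uses 51 kcal, +4.0 g fiber (running total 4.0 g).
Take 1 serving of black beans: uses 244 kcal, +8.0 g fiber (running total 12.0 g).
Take 1 serving of lentils: uses 218 kcal, +7.0 g fiber (running total 19.0 g).
Take 1 serving of whole-barley bread: uses 108 kcal, +3.0 g fiber (running total 22.0 g).
Take 1.599 servings of peanut butter: uses 331 kcal, +3.2 g fiber (running total 25.2 g).
Greedy by best ratio exhausts the calories allowance optimally: 25.2 g.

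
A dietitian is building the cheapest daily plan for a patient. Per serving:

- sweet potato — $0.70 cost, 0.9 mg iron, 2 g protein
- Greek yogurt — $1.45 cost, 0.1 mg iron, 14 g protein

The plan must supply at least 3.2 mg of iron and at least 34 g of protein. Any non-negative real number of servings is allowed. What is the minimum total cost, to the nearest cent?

Minimising a linear cost over {iron ≥ 3.2, protein ≥ 34, servings ≥ 0} — the optimum is at a vertex, using one or two foods.
sweet potato only: max(3.2/0.9, 34/2) = 17 servings → $11.90.
Greek yogurt only: max(3.2/0.1, 34/14) = 32 servings → $46.40.
sweet potato + Greek yogurt with both tight: 3.339 servings and 1.952 servings → $5.17.
The minimum over all feasible corners is $5.17.

$5.17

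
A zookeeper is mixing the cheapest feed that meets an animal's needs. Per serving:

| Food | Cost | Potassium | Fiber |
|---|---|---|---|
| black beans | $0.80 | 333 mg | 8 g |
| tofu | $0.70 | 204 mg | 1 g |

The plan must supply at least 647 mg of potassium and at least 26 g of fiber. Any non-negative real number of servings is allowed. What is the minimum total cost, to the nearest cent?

$2.60

Minimising a linear cost over {potassium ≥ 647, fiber ≥ 26, servings ≥ 0} — the optimum is at a vertex, using one or two foods.
black beans only: max(647/333, 26/8) = 3.25 servings → $2.60.
tofu only: max(647/204, 26/1) = 26 servings → $18.20.
black beans + tofu with both targets exact would need a negative amount; discard.
The minimum over all feasible corners is $2.60.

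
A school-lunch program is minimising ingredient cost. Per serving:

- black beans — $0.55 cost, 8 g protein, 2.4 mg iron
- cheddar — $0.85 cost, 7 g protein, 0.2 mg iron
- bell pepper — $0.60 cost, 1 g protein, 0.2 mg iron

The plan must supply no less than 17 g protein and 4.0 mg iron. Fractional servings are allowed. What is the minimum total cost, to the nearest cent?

This is a tiny linear program; its minimum lies at a vertex of the feasible set. List the vertices and price them.
black beans only: max(17/8, 4.0/2.4) = 2.125 servings → $1.17.
cheddar only: max(17/7, 4.0/0.2) = 20 servings → $17.00.
bell pepper only: max(17/1, 4.0/0.2) = 20 servings → $12.00.
black beans + cheddar with both tight: 1.618 servings and 0.5789 servings → $1.38.
black beans + bell pepper with both tight: 0.75 servings and 11 servings → $7.01.
cheddar + bell pepper: intersection lies outside the first quadrant.
The minimum over all feasible corners is $1.17.

$1.17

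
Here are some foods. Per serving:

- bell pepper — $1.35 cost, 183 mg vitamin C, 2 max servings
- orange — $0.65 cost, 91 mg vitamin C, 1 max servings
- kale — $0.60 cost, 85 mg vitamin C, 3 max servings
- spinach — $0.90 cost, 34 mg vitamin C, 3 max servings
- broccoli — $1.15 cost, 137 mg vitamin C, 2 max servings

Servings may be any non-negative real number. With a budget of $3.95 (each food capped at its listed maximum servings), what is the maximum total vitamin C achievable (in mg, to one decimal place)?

Vitamin C per dollar: kale 141.7, orange 140, bell pepper 135.6, broccoli 119.1, spinach 37.78.
Take 3 servings of kale: spends $1.80, +255.0 mg vitamin C (running total 255.0 mg).
Take 1 serving of orange: spends $0.65, +91.0 mg vitamin C (running total 346.0 mg).
Take 1.111 servings of bell pepper: spends $1.50, +203.3 mg vitamin C (running total 549.3 mg).
Filling greedily by vitamin C-per-dollar is optimal for one linear limit, giving 549.3 mg.

549.3 mg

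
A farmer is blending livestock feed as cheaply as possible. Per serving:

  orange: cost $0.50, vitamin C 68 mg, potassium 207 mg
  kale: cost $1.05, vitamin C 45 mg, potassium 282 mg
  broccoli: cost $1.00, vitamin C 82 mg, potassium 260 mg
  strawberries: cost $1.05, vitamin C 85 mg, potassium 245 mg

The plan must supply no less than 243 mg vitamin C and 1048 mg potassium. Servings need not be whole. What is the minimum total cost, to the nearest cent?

Compare the cost at each extreme point of the feasible region.
orange only: max(243/68, 1048/207) = 5.063 servings → $2.53.
kale only: max(243/45, 1048/282) = 5.4 servings → $5.67.
broccoli only: max(243/82, 1048/260) = 4.031 servings → $4.03.
strawberries only: max(243/85, 1048/245) = 4.278 servings → $4.49.
orange + kale with both tight: 2.167 servings and 2.126 servings → $3.32.
orange + broccoli with both targets exact would need a negative amount; discard.
orange + strawberries: intersection lies outside the first quadrant.
kale + broccoli with both tight: 1.992 servings and 1.87 servings → $3.96.
kale + strawberries with both tight: 2.282 servings and 1.651 servings → $4.13.
broccoli + strawberries with both targets exact would need a negative amount; discard.
The minimum over all feasible corners is $2.53.

$2.53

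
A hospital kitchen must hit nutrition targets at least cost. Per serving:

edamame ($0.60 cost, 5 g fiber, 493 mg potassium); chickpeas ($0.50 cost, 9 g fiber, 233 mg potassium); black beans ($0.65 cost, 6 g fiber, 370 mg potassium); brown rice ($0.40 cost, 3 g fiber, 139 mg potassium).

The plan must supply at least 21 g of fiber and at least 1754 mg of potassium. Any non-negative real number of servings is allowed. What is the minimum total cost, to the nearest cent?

Compare the cost at each extreme point of the feasible region.
edamame only: max(21/5, 1754/493) = 4.2 servings → $2.52.
chickpeas only: max(21/9, 1754/233) = 7.528 servings → $3.76.
black beans only: max(21/6, 1754/370) = 4.741 servings → $3.08.
brown rice only: max(21/3, 1754/139) = 12.62 servings → $5.05.
edamame + chickpeas with both tight: 3.329 servings and 0.4838 servings → $2.24.
edamame + black beans with both tight: 2.486 servings and 1.429 servings → $2.42.
edamame + brown rice with both tight: 2.989 servings and 2.019 servings → $2.60.
chickpeas + black beans: intersection lies outside the first quadrant.
chickpeas + brown rice: the both-tight solution has a negative serving — not a feasible corner.
black beans + brown rice: intersection lies outside the first quadrant.
So the least-cost plan costs $2.24.

$2.24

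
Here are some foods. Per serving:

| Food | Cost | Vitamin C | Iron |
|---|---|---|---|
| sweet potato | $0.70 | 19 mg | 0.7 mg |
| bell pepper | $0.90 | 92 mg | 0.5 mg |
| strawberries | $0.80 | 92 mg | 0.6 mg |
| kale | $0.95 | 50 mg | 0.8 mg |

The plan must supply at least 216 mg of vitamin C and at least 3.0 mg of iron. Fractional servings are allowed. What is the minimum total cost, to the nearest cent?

At the optimum either one food covers both requirements or two foods hit both targets exactly; no other combination can be cheaper.
sweet potato only: max(216/19, 3.0/0.7) = 11.37 servings → $7.96.
bell pepper only: max(216/92, 3.0/0.5) = 6 servings → $5.40.
strawberries only: max(216/92, 3.0/0.6) = 5 servings → $4.00.
kale only: max(216/50, 3.0/0.8) = 4.32 servings → $4.10.
sweet potato + bell pepper with both tight: 3.06 servings and 1.716 servings → $3.69.
sweet potato + strawberries with both tight: 2.762 servings and 1.777 servings → $3.36.
sweet potato + kale: the both-tight solution has a negative serving — not a feasible corner.
bell pepper + strawberries with both targets exact would need a negative amount; discard.
bell pepper + kale with both tight: 0.4691 servings and 3.457 servings → $3.71.
strawberries + kale with both tight: 0.5229 servings and 3.358 servings → $3.61.
Cheapest feasible corner: $3.36.

$3.36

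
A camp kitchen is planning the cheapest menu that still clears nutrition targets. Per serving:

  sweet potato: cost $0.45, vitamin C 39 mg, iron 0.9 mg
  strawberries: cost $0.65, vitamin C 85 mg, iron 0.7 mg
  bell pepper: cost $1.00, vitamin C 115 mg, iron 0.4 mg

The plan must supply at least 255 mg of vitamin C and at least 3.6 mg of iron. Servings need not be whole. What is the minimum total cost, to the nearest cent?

$2.34

This is a tiny linear program; its minimum lies at a vertex of the feasible set. List the vertices and price them.
sweet potato only: max(255/39, 3.6/0.9) = 6.538 servings → $2.94.
strawberries only: max(255/85, 3.6/0.7) = 5.143 servings → $3.34.
bell pepper only: max(255/115, 3.6/0.4) = 9 servings → $9.00.
sweet potato + strawberries with both tight: 2.591 servings and 1.811 servings → $2.34.
sweet potato + bell pepper with both tight: 3.549 servings and 1.014 servings → $2.61.
strawberries + bell pepper: intersection lies outside the first quadrant.
The minimum over all feasible corners is $2.34.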